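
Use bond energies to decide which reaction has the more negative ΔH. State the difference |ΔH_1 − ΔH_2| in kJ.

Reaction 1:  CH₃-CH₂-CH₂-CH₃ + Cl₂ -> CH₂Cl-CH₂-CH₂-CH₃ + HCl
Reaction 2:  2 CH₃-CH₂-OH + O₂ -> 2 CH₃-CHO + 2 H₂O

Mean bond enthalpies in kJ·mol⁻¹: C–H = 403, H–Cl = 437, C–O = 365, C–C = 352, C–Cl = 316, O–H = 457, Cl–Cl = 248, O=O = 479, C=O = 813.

Reaction 2, by 423 kJ

Reaction 1:
  Bonds broken (reactants):
    C–C: 3 × 352 = 1056
    C–H: 10 × 403 = 4030
    Cl–Cl: 1 × 248 = 248
    Σ(broken) = 5334 kJ
  Bonds formed (products):
    C–C: 3 × 352 = 1056
    C–Cl: 1 × 316 = 316
    C–H: 9 × 403 = 3627
    H–Cl: 1 × 437 = 437
    Σ(formed) = 5436 kJ
  ΔH_1 = 5334 − 5436 = −102 kJ
Reaction 2:
  Bonds broken (reactants):
    C–C: 2 × 352 = 704
    C–H: 10 × 403 = 4030
    C–O: 2 × 365 = 730
    O–H: 2 × 457 = 914
    O=O: 1 × 479 = 479
    Σ(broken) = 6857 kJ
  Bonds formed (products):
    C–C: 2 × 352 = 704
    C–H: 8 × 403 = 3224
    C=O: 2 × 813 = 1626
    O–H: 4 × 457 = 1828
    Σ(formed) = 7382 kJ
  ΔH_2 = 6857 − 7382 = −525 kJ
ΔH_1 − ΔH_2 = +423 kJ, so reaction 2 has the more negative ΔH; |ΔH_1 − ΔH_2| = 423 kJ.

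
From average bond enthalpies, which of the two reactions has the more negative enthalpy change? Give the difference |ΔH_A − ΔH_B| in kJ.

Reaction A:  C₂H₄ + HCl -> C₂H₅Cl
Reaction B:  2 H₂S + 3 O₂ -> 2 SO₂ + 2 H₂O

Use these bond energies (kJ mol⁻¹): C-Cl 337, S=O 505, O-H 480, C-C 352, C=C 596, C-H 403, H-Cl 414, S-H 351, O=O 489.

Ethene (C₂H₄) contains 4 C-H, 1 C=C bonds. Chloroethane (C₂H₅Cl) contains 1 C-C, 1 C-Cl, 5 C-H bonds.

Reaction B, by 987 kJ

Reaction A:
  Bonds broken (reactants):
    C-H: 4 × 403 = 1612
    C=C: 1 × 596 = 596
    H-Cl: 1 × 414 = 414
    Σ(broken) = 2622 kJ
  Bonds formed (products):
    C-C: 1 × 352 = 352
    C-Cl: 1 × 337 = 337
    C-H: 5 × 403 = 2015
    Σ(formed) = 2704 kJ
  ΔH_A = 2622 − 2704 = −82 kJ
Reaction B:
  Bonds broken (reactants):
    O=O: 3 × 489 = 1467
    S-H: 4 × 351 = 1404
    Σ(broken) = 2871 kJ
  Bonds formed (products):
    O-H: 4 × 480 = 1920
    S=O: 4 × 505 = 2020
    Σ(formed) = 3940 kJ
  ΔH_B = 2871 − 3940 = −1069 kJ
ΔH_A − ΔH_B = +987 kJ, so reaction B has the more negative ΔH; |ΔH_A − ΔH_B| = 987 kJ.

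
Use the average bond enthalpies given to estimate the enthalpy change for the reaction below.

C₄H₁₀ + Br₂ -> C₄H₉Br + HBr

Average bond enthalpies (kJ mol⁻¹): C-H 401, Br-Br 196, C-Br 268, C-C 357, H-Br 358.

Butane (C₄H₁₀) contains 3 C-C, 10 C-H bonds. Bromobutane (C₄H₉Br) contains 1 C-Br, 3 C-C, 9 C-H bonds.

ΔH ≈ −29 kJ

Bonds broken (reactants):
  Br-Br: 1 × 196 = 196
  C-C: 3 × 357 = 1071
  C-H: 10 × 401 = 4010
  Σ(broken) = 5277 kJ
Bonds formed (products):
  C-Br: 1 × 268 = 268
  C-C: 3 × 357 = 1071
  C-H: 9 × 401 = 3609
  H-Br: 1 × 358 = 358
  Σ(formed) = 5306 kJ
ΔH = Σ(broken) − Σ(formed) = 5277 − 5306 = −29 kJ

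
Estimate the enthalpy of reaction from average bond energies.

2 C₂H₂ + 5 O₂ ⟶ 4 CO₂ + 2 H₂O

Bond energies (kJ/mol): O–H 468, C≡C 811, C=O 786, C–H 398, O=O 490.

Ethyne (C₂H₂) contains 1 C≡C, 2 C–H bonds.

Bonds broken (reactants):
  C≡C: 2 × 811 = 1622
  C–H: 4 × 398 = 1592
  O=O: 5 × 490 = 2450
  Σ(broken) = 5664 kJ
Bonds formed (products):
  C=O: 8 × 786 = 6288
  O–H: 4 × 468 = 1872
  Σ(formed) = 8160 kJ
ΔH = Σ(broken) − Σ(formed) = 5664 − 8160 = −2496 kJ

ΔH ≈ −2496 kJ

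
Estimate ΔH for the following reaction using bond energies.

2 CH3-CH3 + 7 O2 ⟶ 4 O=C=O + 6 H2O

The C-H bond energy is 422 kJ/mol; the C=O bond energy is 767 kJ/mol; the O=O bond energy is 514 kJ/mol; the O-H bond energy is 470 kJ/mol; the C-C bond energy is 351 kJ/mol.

ΔH ≈ −2412 kJ

Bonds broken (reactants):
  C-C: 2 × 351 = 702
  C-H: 12 × 422 = 5064
  O=O: 7 × 514 = 3598
  Σ(broken) = 9364 kJ
Bonds formed (products):
  C=O: 8 × 767 = 6136
  O-H: 12 × 470 = 5640
  Σ(formed) = 11776 kJ
ΔH = Σ(broken) − Σ(formed) = 9364 − 11776 = −2412 kJ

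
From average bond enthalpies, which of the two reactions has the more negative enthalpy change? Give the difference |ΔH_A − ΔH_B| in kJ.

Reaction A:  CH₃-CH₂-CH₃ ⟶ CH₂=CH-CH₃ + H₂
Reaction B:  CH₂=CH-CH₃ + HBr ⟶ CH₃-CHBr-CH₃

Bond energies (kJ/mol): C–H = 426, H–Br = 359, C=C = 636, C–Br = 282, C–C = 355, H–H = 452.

Reaction A:
  Bonds broken (reactants):
    C–C: 2 × 355 = 710
    C–H: 8 × 426 = 3408
    Σ(broken) = 4118 kJ
  Bonds formed (products):
    C–C: 1 × 355 = 355
    C–H: 6 × 426 = 2556
    C=C: 1 × 636 = 636
    H–H: 1 × 452 = 452
    Σ(formed) = 3999 kJ
  ΔH_A = 4118 − 3999 = +119 kJ
Reaction B:
  Bonds broken (reactants):
    C–C: 1 × 355 = 355
    C–H: 6 × 426 = 2556
    C=C: 1 × 636 = 636
    H–Br: 1 × 359 = 359
    Σ(broken) = 3906 kJ
  Bonds formed (products):
    C–Br: 1 × 282 = 282
    C–C: 2 × 355 = 710
    C–H: 7 × 426 = 2982
    Σ(formed) = 3974 kJ
  ΔH_B = 3906 − 3974 = −68 kJ
ΔH_A − ΔH_B = +187 kJ, so reaction B has the more negative ΔH; |ΔH_A − ΔH_B| = 187 kJ.

Reaction B, by 187 kJ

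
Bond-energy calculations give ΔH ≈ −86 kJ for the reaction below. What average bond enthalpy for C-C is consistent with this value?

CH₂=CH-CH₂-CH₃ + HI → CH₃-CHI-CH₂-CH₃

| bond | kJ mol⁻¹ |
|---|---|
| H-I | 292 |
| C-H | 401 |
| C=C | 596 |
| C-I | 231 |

D(C-C) ≈ 342 kJ/mol

Let D be the C-C bond energy.
Σ(broken) = 2×D + 8×401 + 1×596 + 1×292 = 4096 + 2D
Σ(formed) = 3×D + 9×401 + 1×231 = 3840 + 3D
ΔH = Σ(broken) − Σ(formed) = (4096 + 2D) − (3840 + 3D) = +256 − D
Setting this equal to −86 kJ gives D = 342 kJ/mol.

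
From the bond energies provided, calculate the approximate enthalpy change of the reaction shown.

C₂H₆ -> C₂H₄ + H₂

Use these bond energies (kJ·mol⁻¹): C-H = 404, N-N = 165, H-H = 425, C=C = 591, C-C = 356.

ΔH ≈ +148 kJ

Bonds broken (reactants):
  C-C: 1 × 356 = 356
  C-H: 6 × 404 = 2424
  Σ(broken) = 2780 kJ
Bonds formed (products):
  C-H: 4 × 404 = 1616
  C=C: 1 × 591 = 591
  H-H: 1 × 425 = 425
  Σ(formed) = 2632 kJ
ΔH = Σ(broken) − Σ(formed) = 2780 − 2632 = +148 kJ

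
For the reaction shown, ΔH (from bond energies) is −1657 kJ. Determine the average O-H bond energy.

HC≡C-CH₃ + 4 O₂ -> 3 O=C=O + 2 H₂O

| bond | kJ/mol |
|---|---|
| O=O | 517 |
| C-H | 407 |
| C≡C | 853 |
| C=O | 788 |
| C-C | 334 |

D(O-H) ≈ 453 kJ/mol

Let D be the O-H bond energy.
Σ(broken) = 1×853 + 1×334 + 4×407 + 4×517 = 4883
Σ(formed) = 6×788 + 4×D = 4728 + 4D
ΔH = Σ(broken) − Σ(formed) = (4883) − (4728 + 4D) = +155 − 4D
Setting this equal to −1657 kJ gives 4D = 1812, so D = 453 kJ/mol.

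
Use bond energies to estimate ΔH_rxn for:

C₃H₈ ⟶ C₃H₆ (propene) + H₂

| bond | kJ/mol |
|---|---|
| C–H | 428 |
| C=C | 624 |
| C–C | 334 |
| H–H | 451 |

ΔH ≈ +115 kJ

Bonds broken (reactants):
  C–C: 2 × 334 = 668
  C–H: 8 × 428 = 3424
  Σ(broken) = 4092 kJ
Bonds formed (products):
  C–C: 1 × 334 = 334
  C–H: 6 × 428 = 2568
  C=C: 1 × 624 = 624
  H–H: 1 × 451 = 451
  Σ(formed) = 3977 kJ
ΔH = Σ(broken) − Σ(formed) = 4092 − 3977 = +115 kJ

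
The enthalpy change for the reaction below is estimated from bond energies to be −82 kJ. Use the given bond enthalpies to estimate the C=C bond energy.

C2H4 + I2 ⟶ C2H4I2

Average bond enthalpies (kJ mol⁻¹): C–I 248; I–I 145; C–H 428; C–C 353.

D(C=C) ≈ 622 kJ/mol

Let D be the C=C bond energy.
Σ(broken) = 4×428 + 1×D + 1×145 = 1857 + D
Σ(formed) = 1×353 + 4×428 + 2×248 = 2561
ΔH = Σ(broken) − Σ(formed) = (1857 + D) − (2561) = −704 + D
Setting this equal to −82 kJ gives D = 622 kJ/mol.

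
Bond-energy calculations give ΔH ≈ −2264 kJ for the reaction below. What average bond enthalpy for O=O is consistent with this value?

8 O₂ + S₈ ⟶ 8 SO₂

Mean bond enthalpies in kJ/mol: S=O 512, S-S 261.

Let D be the O=O bond energy.
Σ(broken) = 8×D + 8×261 = 2088 + 8D
Σ(formed) = 16×512 = 8192
ΔH = Σ(broken) − Σ(formed) = (2088 + 8D) − (8192) = −6104 + 8D
Setting this equal to −2264 kJ gives 8D = 3840, so D = 480 kJ/mol.

D(O=O) ≈ 480 kJ/mol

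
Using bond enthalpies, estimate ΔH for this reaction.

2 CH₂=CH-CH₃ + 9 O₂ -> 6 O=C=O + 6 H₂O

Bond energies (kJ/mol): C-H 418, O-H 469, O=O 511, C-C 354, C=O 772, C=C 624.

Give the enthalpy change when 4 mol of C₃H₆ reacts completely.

Bonds broken (reactants):
  C-C: 2 × 354 = 708
  C-H: 12 × 418 = 5016
  C=C: 2 × 624 = 1248
  O=O: 9 × 511 = 4599
  Σ(broken) = 11571 kJ
Bonds formed (products):
  C=O: 12 × 772 = 9264
  O-H: 12 × 469 = 5628
  Σ(formed) = 14892 kJ
ΔH = Σ(broken) − Σ(formed) = 11571 − 14892 = −3321 kJ
For 2× the reaction as written: 2 × (−3321) = −6642 kJ

ΔH = −6642 kJ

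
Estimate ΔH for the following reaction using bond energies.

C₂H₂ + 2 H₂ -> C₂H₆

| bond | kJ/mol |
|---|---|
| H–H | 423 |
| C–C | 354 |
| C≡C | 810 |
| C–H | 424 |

Bonds broken (reactants):
  C≡C: 1 × 810 = 810
  C–H: 2 × 424 = 848
  H–H: 2 × 423 = 846
  Σ(broken) = 2504 kJ
Bonds formed (products):
  C–C: 1 × 354 = 354
  C–H: 6 × 424 = 2544
  Σ(formed) = 2898 kJ
ΔH = Σ(broken) − Σ(formed) = 2504 − 2898 = −394 kJ

ΔH ≈ −394 kJ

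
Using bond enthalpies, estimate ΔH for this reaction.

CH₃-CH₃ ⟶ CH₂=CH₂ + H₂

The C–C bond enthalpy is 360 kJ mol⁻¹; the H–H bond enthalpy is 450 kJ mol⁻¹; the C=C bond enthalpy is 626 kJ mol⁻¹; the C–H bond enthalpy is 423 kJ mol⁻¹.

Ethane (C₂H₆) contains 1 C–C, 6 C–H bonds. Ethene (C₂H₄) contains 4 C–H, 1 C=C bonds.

Bonds broken (reactants):
  C–C: 1 × 360 = 360
  C–H: 6 × 423 = 2538
  Σ(broken) = 2898 kJ
Bonds formed (products):
  C–H: 4 × 423 = 1692
  C=C: 1 × 626 = 626
  H–H: 1 × 450 = 450
  Σ(formed) = 2768 kJ
ΔH = Σ(broken) − Σ(formed) = 2898 − 2768 = +130 kJ

ΔH ≈ +130 kJ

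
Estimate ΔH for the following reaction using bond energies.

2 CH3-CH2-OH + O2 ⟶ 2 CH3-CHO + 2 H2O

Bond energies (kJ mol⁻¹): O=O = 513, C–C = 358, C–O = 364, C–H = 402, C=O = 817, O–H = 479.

Bonds broken (reactants):
  C–C: 2 × 358 = 716
  C–H: 10 × 402 = 4020
  C–O: 2 × 364 = 728
  O–H: 2 × 479 = 958
  O=O: 1 × 513 = 513
  Σ(broken) = 6935 kJ
Bonds formed (products):
  C–C: 2 × 358 = 716
  C–H: 8 × 402 = 3216
  C=O: 2 × 817 = 1634
  O–H: 4 × 479 = 1916
  Σ(formed) = 7482 kJ
ΔH = Σ(broken) − Σ(formed) = 6935 − 7482 = −547 kJ

ΔH ≈ −547 kJ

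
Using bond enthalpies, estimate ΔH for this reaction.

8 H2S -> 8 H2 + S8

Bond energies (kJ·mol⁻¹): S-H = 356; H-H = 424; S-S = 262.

ΔH ≈ +208 kJ

Bonds broken (reactants):
  S-H: 16 × 356 = 5696
  Σ(broken) = 5696 kJ
Bonds formed (products):
  H-H: 8 × 424 = 3392
  S-S: 8 × 262 = 2096
  Σ(formed) = 5488 kJ
ΔH = Σ(broken) − Σ(formed) = 5696 − 5488 = +208 kJ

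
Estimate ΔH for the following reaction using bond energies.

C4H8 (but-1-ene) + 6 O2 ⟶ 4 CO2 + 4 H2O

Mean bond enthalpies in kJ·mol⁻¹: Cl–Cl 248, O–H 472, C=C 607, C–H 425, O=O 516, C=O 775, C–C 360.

Bonds broken (reactants):
  C–C: 2 × 360 = 720
  C–H: 8 × 425 = 3400
  C=C: 1 × 607 = 607
  O=O: 6 × 516 = 3096
  Σ(broken) = 7823 kJ
Bonds formed (products):
  C=O: 8 × 775 = 6200
  O–H: 8 × 472 = 3776
  Σ(formed) = 9976 kJ
ΔH = Σ(broken) − Σ(formed) = 7823 − 9976 = −2153 kJ

ΔH ≈ −2153 kJ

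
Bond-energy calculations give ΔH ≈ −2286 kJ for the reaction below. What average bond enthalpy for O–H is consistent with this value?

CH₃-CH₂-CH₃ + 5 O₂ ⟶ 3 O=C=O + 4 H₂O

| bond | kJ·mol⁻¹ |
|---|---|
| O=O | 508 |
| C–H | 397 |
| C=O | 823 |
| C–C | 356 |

D(O–H) ≈ 472 kJ/mol

Let D be the O–H bond energy.
Σ(broken) = 2×356 + 8×397 + 5×508 = 6428
Σ(formed) = 6×823 + 8×D = 4938 + 8D
ΔH = Σ(broken) − Σ(formed) = (6428) − (4938 + 8D) = +1490 − 8D
Setting this equal to −2286 kJ gives 8D = 3776, so D = 472 kJ/mol.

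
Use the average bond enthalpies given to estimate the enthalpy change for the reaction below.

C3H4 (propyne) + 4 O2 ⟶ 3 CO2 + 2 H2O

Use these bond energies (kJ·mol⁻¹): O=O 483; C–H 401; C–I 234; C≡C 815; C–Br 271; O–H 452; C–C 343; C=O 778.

Bonds broken (reactants):
  C≡C: 1 × 815 = 815
  C–C: 1 × 343 = 343
  C–H: 4 × 401 = 1604
  O=O: 4 × 483 = 1932
  Σ(broken) = 4694 kJ
Bonds formed (products):
  C=O: 6 × 778 = 4668
  O–H: 4 × 452 = 1808
  Σ(formed) = 6476 kJ
ΔH = Σ(broken) − Σ(formed) = 4694 − 6476 = −1782 kJ

ΔH ≈ −1782 kJ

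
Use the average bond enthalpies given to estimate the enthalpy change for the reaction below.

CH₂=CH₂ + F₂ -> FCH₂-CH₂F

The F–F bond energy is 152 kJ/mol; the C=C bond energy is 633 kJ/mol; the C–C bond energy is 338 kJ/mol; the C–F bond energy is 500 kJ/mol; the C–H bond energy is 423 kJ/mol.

ΔH ≈ −553 kJ

Bonds broken (reactants):
  C–H: 4 × 423 = 1692
  C=C: 1 × 633 = 633
  F–F: 1 × 152 = 152
  Σ(broken) = 2477 kJ
Bonds formed (products):
  C–C: 1 × 338 = 338
  C–F: 2 × 500 = 1000
  C–H: 4 × 423 = 1692
  Σ(formed) = 3030 kJ
ΔH = Σ(broken) − Σ(formed) = 2477 − 3030 = −553 kJ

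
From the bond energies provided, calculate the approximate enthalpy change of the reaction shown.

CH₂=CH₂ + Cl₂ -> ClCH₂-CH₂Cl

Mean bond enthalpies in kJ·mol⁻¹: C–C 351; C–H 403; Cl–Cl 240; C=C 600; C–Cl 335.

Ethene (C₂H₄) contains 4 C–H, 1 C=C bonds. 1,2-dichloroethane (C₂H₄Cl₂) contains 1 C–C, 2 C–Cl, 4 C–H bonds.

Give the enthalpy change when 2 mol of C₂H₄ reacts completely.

ΔH = −362 kJ

Bonds broken (reactants):
  C–H: 4 × 403 = 1612
  C=C: 1 × 600 = 600
  Cl–Cl: 1 × 240 = 240
  Σ(broken) = 2452 kJ
Bonds formed (products):
  C–C: 1 × 351 = 351
  C–Cl: 2 × 335 = 670
  C–H: 4 × 403 = 1612
  Σ(formed) = 2633 kJ
ΔH = Σ(broken) − Σ(formed) = 2452 − 2633 = −181 kJ
For 2× the reaction as written: 2 × (−181) = −362 kJ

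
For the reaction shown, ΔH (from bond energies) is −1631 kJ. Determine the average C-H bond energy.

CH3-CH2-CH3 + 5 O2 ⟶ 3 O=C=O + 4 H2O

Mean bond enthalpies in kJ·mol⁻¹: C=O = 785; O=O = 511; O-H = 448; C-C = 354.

D(C-H) ≈ 425 kJ/mol

Let D be the C-H bond energy.
Σ(broken) = 2×354 + 8×D + 5×511 = 3263 + 8D
Σ(formed) = 6×785 + 8×448 = 8294
ΔH = Σ(broken) − Σ(formed) = (3263 + 8D) − (8294) = −5031 + 8D
Setting this equal to −1631 kJ gives 8D = 3400, so D = 425 kJ/mol.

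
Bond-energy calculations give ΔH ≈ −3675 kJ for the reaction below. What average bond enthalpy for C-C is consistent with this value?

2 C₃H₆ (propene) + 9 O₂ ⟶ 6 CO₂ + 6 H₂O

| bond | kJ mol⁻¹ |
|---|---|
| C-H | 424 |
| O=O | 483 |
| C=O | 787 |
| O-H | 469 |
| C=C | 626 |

Let D be the C-C bond energy.
Σ(broken) = 2×D + 12×424 + 2×626 + 9×483 = 10687 + 2D
Σ(formed) = 12×787 + 12×469 = 15072
ΔH = Σ(broken) − Σ(formed) = (10687 + 2D) − (15072) = −4385 + 2D
Setting this equal to −3675 kJ gives 2D = 710, so D = 355 kJ/mol.

D(C-C) ≈ 355 kJ/mol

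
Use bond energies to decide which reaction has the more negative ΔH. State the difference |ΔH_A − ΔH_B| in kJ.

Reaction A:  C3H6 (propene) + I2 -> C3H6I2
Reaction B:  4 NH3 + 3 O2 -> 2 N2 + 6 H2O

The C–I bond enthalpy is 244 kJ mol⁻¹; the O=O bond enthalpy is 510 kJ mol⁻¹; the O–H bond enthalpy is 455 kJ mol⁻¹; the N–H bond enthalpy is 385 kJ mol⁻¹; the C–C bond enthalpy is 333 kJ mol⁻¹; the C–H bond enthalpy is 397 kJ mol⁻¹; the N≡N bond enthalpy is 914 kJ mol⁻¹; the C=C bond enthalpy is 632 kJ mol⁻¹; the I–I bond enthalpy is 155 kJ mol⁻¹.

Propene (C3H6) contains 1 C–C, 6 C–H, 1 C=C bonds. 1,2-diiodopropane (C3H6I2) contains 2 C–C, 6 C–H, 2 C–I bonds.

Reaction A:
  Bonds broken (reactants):
    C–C: 1 × 333 = 333
    C–H: 6 × 397 = 2382
    C=C: 1 × 632 = 632
    I–I: 1 × 155 = 155
    Σ(broken) = 3502 kJ
  Bonds formed (products):
    C–C: 2 × 333 = 666
    C–H: 6 × 397 = 2382
    C–I: 2 × 244 = 488
    Σ(formed) = 3536 kJ
  ΔH_A = 3502 − 3536 = −34 kJ
Reaction B:
  Bonds broken (reactants):
    N–H: 12 × 385 = 4620
    O=O: 3 × 510 = 1530
    Σ(broken) = 6150 kJ
  Bonds formed (products):
    N≡N: 2 × 914 = 1828
    O–H: 12 × 455 = 5460
    Σ(formed) = 7288 kJ
  ΔH_B = 6150 − 7288 = −1138 kJ
ΔH_A − ΔH_B = +1104 kJ, so reaction B has the more negative ΔH; |ΔH_A − ΔH_B| = 1104 kJ.

Reaction B, by 1104 kJ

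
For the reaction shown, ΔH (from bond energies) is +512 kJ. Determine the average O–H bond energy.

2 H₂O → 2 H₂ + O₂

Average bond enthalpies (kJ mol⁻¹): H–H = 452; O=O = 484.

Let D be the O–H bond energy.
Σ(broken) = 4×D = 4D
Σ(formed) = 2×452 + 1×484 = 1388
ΔH = Σ(broken) − Σ(formed) = (4D) − (1388) = −1388 + 4D
Setting this equal to +512 kJ gives 4D = 1900, so D = 475 kJ/mol.

D(O–H) ≈ 475 kJ/mol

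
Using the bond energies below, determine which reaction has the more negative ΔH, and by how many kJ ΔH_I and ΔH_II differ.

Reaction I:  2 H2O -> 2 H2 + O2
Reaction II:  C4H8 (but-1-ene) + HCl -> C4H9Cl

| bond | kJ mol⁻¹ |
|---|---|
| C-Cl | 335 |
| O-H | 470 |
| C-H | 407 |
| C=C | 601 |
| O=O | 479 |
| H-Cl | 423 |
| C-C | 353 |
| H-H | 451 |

Reaction II, by 570 kJ

Reaction I:
  Bonds broken (reactants):
    O-H: 4 × 470 = 1880
    Σ(broken) = 1880 kJ
  Bonds formed (products):
    H-H: 2 × 451 = 902
    O=O: 1 × 479 = 479
    Σ(formed) = 1381 kJ
  ΔH_I = 1880 − 1381 = +499 kJ
Reaction II:
  Bonds broken (reactants):
    C-C: 2 × 353 = 706
    C-H: 8 × 407 = 3256
    C=C: 1 × 601 = 601
    H-Cl: 1 × 423 = 423
    Σ(broken) = 4986 kJ
  Bonds formed (products):
    C-C: 3 × 353 = 1059
    C-Cl: 1 × 335 = 335
    C-H: 9 × 407 = 3663
    Σ(formed) = 5057 kJ
  ΔH_II = 4986 − 5057 = −71 kJ
ΔH_I − ΔH_II = +570 kJ, so reaction II has the more negative ΔH; |ΔH_I − ΔH_II| = 570 kJ.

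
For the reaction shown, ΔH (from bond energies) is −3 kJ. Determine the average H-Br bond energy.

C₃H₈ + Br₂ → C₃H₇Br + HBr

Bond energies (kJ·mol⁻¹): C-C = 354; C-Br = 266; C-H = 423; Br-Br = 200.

Let D be the H-Br bond energy.
Σ(broken) = 1×200 + 2×354 + 8×423 = 4292
Σ(formed) = 1×266 + 2×354 + 7×423 + 1×D = 3935 + D
ΔH = Σ(broken) − Σ(formed) = (4292) − (3935 + D) = +357 − D
Setting this equal to −3 kJ gives D = 360 kJ/mol.

D(H-Br) ≈ 360 kJ/mol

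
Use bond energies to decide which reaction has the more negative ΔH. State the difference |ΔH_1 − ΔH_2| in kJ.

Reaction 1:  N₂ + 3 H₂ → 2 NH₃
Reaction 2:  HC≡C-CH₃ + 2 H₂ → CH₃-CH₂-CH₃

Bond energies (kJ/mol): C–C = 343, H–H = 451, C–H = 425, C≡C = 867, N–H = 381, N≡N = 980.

Reaction 2, by 321 kJ

Reaction 1:
  Bonds broken (reactants):
    H–H: 3 × 451 = 1353
    N≡N: 1 × 980 = 980
    Σ(broken) = 2333 kJ
  Bonds formed (products):
    N–H: 6 × 381 = 2286
    Σ(formed) = 2286 kJ
  ΔH_1 = 2333 − 2286 = +47 kJ
Reaction 2:
  Bonds broken (reactants):
    C≡C: 1 × 867 = 867
    C–C: 1 × 343 = 343
    C–H: 4 × 425 = 1700
    H–H: 2 × 451 = 902
    Σ(broken) = 3812 kJ
  Bonds formed (products):
    C–C: 2 × 343 = 686
    C–H: 8 × 425 = 3400
    Σ(formed) = 4086 kJ
  ΔH_2 = 3812 − 4086 = −274 kJ
ΔH_1 − ΔH_2 = +321 kJ, so reaction 2 has the more negative ΔH; |ΔH_1 − ΔH_2| = 321 kJ.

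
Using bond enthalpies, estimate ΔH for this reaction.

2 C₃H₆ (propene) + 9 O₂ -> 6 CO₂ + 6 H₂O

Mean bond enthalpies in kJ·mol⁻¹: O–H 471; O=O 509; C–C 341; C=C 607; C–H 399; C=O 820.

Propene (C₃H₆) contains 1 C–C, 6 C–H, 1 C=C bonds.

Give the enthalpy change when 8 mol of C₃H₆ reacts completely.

ΔH = −16908 kJ

Bonds broken (reactants):
  C–C: 2 × 341 = 682
  C–H: 12 × 399 = 4788
  C=C: 2 × 607 = 1214
  O=O: 9 × 509 = 4581
  Σ(broken) = 11265 kJ
Bonds formed (products):
  C=O: 12 × 820 = 9840
  O–H: 12 × 471 = 5652
  Σ(formed) = 15492 kJ
ΔH = Σ(broken) − Σ(formed) = 11265 − 15492 = −4227 kJ
For 4× the reaction as written: 4 × (−4227) = −16908 kJ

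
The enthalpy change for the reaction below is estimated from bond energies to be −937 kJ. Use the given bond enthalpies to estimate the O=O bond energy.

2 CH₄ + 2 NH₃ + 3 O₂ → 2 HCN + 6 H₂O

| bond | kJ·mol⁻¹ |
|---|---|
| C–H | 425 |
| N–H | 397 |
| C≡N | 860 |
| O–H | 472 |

D(O=O) ≈ 505 kJ/mol

Let D be the O=O bond energy.
Σ(broken) = 8×425 + 6×397 + 3×D = 5782 + 3D
Σ(formed) = 2×860 + 2×425 + 12×472 = 8234
ΔH = Σ(broken) − Σ(formed) = (5782 + 3D) − (8234) = −2452 + 3D
Setting this equal to −937 kJ gives 3D = 1515, so D = 505 kJ/mol.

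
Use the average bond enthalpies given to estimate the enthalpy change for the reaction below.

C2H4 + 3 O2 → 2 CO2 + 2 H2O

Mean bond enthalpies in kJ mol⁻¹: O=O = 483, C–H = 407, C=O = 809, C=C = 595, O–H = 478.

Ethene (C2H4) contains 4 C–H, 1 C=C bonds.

ΔH ≈ −1476 kJ

Bonds broken (reactants):
  C–H: 4 × 407 = 1628
  C=C: 1 × 595 = 595
  O=O: 3 × 483 = 1449
  Σ(broken) = 3672 kJ
Bonds formed (products):
  C=O: 4 × 809 = 3236
  O–H: 4 × 478 = 1912
  Σ(formed) = 5148 kJ
ΔH = Σ(broken) − Σ(formed) = 3672 − 5148 = −1476 kJ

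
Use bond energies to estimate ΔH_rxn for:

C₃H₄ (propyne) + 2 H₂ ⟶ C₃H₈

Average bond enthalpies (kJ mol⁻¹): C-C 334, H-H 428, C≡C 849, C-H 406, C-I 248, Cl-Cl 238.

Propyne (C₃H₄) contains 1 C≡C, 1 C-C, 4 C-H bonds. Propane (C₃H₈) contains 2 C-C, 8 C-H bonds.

ΔH ≈ −253 kJ

Bonds broken (reactants):
  C≡C: 1 × 849 = 849
  C-C: 1 × 334 = 334
  C-H: 4 × 406 = 1624
  H-H: 2 × 428 = 856
  Σ(broken) = 3663 kJ
Bonds formed (products):
  C-C: 2 × 334 = 668
  C-H: 8 × 406 = 3248
  Σ(formed) = 3916 kJ
ΔH = Σ(broken) − Σ(formed) = 3663 − 3916 = −253 kJ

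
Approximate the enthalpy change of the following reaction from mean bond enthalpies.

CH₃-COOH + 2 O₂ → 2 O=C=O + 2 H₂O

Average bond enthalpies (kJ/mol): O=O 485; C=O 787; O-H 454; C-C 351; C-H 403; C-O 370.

Bonds broken (reactants):
  C-C: 1 × 351 = 351
  C-H: 3 × 403 = 1209
  C-O: 1 × 370 = 370
  C=O: 1 × 787 = 787
  O-H: 1 × 454 = 454
  O=O: 2 × 485 = 970
  Σ(broken) = 4141 kJ
Bonds formed (products):
  C=O: 4 × 787 = 3148
  O-H: 4 × 454 = 1816
  Σ(formed) = 4964 kJ
ΔH = Σ(broken) − Σ(formed) = 4141 − 4964 = −823 kJ

ΔH ≈ −823 kJ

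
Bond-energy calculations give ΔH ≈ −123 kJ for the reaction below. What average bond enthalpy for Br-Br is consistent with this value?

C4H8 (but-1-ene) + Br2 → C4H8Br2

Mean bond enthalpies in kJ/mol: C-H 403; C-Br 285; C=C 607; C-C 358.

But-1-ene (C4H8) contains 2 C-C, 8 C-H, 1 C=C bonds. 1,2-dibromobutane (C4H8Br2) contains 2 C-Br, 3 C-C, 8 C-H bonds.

Let D be the Br-Br bond energy.
Σ(broken) = 1×D + 2×358 + 8×403 + 1×607 = 4547 + D
Σ(formed) = 2×285 + 3×358 + 8×403 = 4868
ΔH = Σ(broken) − Σ(formed) = (4547 + D) − (4868) = −321 + D
Setting this equal to −123 kJ gives D = 198 kJ/mol.

D(Br-Br) ≈ 198 kJ/mol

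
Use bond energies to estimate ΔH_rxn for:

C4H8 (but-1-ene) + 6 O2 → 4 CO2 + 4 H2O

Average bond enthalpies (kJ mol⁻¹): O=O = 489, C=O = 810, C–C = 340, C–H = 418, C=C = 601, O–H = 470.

ΔH ≈ −2681 kJ

Bonds broken (reactants):
  C–C: 2 × 340 = 680
  C–H: 8 × 418 = 3344
  C=C: 1 × 601 = 601
  O=O: 6 × 489 = 2934
  Σ(broken) = 7559 kJ
Bonds formed (products):
  C=O: 8 × 810 = 6480
  O–H: 8 × 470 = 3760
  Σ(formed) = 10240 kJ
ΔH = Σ(broken) − Σ(formed) = 7559 − 10240 = −2681 kJ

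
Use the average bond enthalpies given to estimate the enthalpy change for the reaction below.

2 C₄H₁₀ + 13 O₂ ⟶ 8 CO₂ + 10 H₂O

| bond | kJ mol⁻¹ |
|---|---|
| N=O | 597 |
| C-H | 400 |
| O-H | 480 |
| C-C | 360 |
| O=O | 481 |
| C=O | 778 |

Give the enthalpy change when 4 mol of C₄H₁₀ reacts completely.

ΔH = −11270 kJ

Bonds broken (reactants):
  C-C: 6 × 360 = 2160
  C-H: 20 × 400 = 8000
  O=O: 13 × 481 = 6253
  Σ(broken) = 16413 kJ
Bonds formed (products):
  C=O: 16 × 778 = 12448
  O-H: 20 × 480 = 9600
  Σ(formed) = 22048 kJ
ΔH = Σ(broken) − Σ(formed) = 16413 − 22048 = −5635 kJ
For 2× the reaction as written: 2 × (−5635) = −11270 kJ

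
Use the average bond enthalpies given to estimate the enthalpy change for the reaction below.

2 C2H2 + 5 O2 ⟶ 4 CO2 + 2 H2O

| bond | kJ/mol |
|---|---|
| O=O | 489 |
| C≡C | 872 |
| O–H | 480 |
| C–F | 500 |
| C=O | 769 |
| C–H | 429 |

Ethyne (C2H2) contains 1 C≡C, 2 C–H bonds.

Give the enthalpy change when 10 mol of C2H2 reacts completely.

ΔH = −10835 kJ

Bonds broken (reactants):
  C≡C: 2 × 872 = 1744
  C–H: 4 × 429 = 1716
  O=O: 5 × 489 = 2445
  Σ(broken) = 5905 kJ
Bonds formed (products):
  C=O: 8 × 769 = 6152
  O–H: 4 × 480 = 1920
  Σ(formed) = 8072 kJ
ΔH = Σ(broken) − Σ(formed) = 5905 − 8072 = −2167 kJ
For 5× the reaction as written: 5 × (−2167) = −10835 kJ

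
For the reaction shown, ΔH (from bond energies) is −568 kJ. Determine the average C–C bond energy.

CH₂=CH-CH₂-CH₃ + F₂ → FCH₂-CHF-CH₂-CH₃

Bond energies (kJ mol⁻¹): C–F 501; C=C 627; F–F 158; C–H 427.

D(C–C) ≈ 351 kJ/mol

Let D be the C–C bond energy.
Σ(broken) = 2×D + 8×427 + 1×627 + 1×158 = 4201 + 2D
Σ(formed) = 3×D + 2×501 + 8×427 = 4418 + 3D
ΔH = Σ(broken) − Σ(formed) = (4201 + 2D) − (4418 + 3D) = −217 − D
Setting this equal to −568 kJ gives D = 351 kJ/mol.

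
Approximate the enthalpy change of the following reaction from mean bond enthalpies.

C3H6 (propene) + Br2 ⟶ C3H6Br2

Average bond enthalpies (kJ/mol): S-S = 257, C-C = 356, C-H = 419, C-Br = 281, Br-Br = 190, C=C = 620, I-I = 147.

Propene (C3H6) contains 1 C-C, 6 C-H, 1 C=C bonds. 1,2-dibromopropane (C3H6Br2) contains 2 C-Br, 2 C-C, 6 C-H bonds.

ΔH ≈ −108 kJ

Bonds broken (reactants):
  Br-Br: 1 × 190 = 190
  C-C: 1 × 356 = 356
  C-H: 6 × 419 = 2514
  C=C: 1 × 620 = 620
  Σ(broken) = 3680 kJ
Bonds formed (products):
  C-Br: 2 × 281 = 562
  C-C: 2 × 356 = 712
  C-H: 6 × 419 = 2514
  Σ(formed) = 3788 kJ
ΔH = Σ(broken) − Σ(formed) = 3680 − 3788 = −108 kJ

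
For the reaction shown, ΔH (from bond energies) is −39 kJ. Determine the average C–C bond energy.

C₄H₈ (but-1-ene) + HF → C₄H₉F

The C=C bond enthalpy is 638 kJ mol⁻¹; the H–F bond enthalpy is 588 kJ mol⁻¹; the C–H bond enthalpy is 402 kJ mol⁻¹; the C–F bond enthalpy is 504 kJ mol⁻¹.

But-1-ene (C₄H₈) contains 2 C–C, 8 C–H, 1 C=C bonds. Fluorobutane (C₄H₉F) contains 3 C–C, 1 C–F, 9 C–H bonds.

D(C–C) ≈ 359 kJ/mol

Let D be the C–C bond energy.
Σ(broken) = 2×D + 8×402 + 1×638 + 1×588 = 4442 + 2D
Σ(formed) = 3×D + 1×504 + 9×402 = 4122 + 3D
ΔH = Σ(broken) − Σ(formed) = (4442 + 2D) − (4122 + 3D) = +320 − D
Setting this equal to −39 kJ gives D = 359 kJ/mol.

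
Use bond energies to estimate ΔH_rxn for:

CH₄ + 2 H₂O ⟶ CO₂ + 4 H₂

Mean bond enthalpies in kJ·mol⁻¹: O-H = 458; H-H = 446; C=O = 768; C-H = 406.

ΔH ≈ +136 kJ

Bonds broken (reactants):
  C-H: 4 × 406 = 1624
  O-H: 4 × 458 = 1832
  Σ(broken) = 3456 kJ
Bonds formed (products):
  C=O: 2 × 768 = 1536
  H-H: 4 × 446 = 1784
  Σ(formed) = 3320 kJ
ΔH = Σ(broken) − Σ(formed) = 3456 − 3320 = +136 kJ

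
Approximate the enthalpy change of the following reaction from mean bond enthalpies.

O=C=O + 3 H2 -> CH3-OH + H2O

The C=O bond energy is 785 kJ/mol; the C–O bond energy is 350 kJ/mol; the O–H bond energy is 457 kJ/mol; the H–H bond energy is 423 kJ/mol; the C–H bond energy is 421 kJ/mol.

Bonds broken (reactants):
  C=O: 2 × 785 = 1570
  H–H: 3 × 423 = 1269
  Σ(broken) = 2839 kJ
Bonds formed (products):
  C–H: 3 × 421 = 1263
  C–O: 1 × 350 = 350
  O–H: 3 × 457 = 1371
  Σ(formed) = 2984 kJ
ΔH = Σ(broken) − Σ(formed) = 2839 − 2984 = −145 kJ

ΔH ≈ −145 kJ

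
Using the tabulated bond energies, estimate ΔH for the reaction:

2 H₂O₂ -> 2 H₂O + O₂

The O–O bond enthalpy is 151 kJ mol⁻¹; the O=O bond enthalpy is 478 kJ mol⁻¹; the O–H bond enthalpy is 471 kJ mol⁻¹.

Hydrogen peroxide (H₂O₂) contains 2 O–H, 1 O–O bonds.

ΔH ≈ −176 kJ

Bonds broken (reactants):
  O–H: 4 × 471 = 1884
  O–O: 2 × 151 = 302
  Σ(broken) = 2186 kJ
Bonds formed (products):
  O–H: 4 × 471 = 1884
  O=O: 1 × 478 = 478
  Σ(formed) = 2362 kJ
ΔH = Σ(broken) − Σ(formed) = 2186 − 2362 = −176 kJ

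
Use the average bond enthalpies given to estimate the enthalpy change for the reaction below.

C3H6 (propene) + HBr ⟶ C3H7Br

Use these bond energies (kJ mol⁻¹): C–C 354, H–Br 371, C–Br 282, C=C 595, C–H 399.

Bonds broken (reactants):
  C–C: 1 × 354 = 354
  C–H: 6 × 399 = 2394
  C=C: 1 × 595 = 595
  H–Br: 1 × 371 = 371
  Σ(broken) = 3714 kJ
Bonds formed (products):
  C–Br: 1 × 282 = 282
  C–C: 2 × 354 = 708
  C–H: 7 × 399 = 2793
  Σ(formed) = 3783 kJ
ΔH = Σ(broken) − Σ(formed) = 3714 − 3783 = −69 kJ

ΔH ≈ −69 kJ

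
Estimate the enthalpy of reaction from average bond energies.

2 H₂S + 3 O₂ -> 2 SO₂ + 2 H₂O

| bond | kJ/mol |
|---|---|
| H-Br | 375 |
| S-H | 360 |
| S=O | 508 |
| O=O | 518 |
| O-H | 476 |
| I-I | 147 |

ΔH ≈ −942 kJ

Bonds broken (reactants):
  O=O: 3 × 518 = 1554
  S-H: 4 × 360 = 1440
  Σ(broken) = 2994 kJ
Bonds formed (products):
  O-H: 4 × 476 = 1904
  S=O: 4 × 508 = 2032
  Σ(formed) = 3936 kJ
ΔH = Σ(broken) − Σ(formed) = 2994 − 3936 = −942 kJ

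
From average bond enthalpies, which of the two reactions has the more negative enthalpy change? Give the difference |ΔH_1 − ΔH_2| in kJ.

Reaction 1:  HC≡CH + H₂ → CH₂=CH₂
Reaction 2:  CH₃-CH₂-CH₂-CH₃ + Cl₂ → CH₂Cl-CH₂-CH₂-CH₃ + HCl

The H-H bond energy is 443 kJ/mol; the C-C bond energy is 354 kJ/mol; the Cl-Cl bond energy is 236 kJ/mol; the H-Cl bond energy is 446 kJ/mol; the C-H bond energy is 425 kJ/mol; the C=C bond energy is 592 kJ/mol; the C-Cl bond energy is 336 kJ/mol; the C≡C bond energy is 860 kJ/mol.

Reaction 1, by 18 kJ

Reaction 1:
  Bonds broken (reactants):
    C≡C: 1 × 860 = 860
    C-H: 2 × 425 = 850
    H-H: 1 × 443 = 443
    Σ(broken) = 2153 kJ
  Bonds formed (products):
    C-H: 4 × 425 = 1700
    C=C: 1 × 592 = 592
    Σ(formed) = 2292 kJ
  ΔH_1 = 2153 − 2292 = −139 kJ
Reaction 2:
  Bonds broken (reactants):
    C-C: 3 × 354 = 1062
    C-H: 10 × 425 = 4250
    Cl-Cl: 1 × 236 = 236
    Σ(broken) = 5548 kJ
  Bonds formed (products):
    C-C: 3 × 354 = 1062
    C-Cl: 1 × 336 = 336
    C-H: 9 × 425 = 3825
    H-Cl: 1 × 446 = 446
    Σ(formed) = 5669 kJ
  ΔH_2 = 5548 − 5669 = −121 kJ
ΔH_1 − ΔH_2 = −18 kJ, so reaction 1 has the more negative ΔH; |ΔH_1 − ΔH_2| = 18 kJ.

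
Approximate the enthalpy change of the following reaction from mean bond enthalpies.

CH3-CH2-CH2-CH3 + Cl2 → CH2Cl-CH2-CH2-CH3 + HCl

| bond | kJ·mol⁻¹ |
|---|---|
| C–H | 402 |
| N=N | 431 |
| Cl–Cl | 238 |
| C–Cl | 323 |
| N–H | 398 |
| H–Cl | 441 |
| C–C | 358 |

Bonds broken (reactants):
  C–C: 3 × 358 = 1074
  C–H: 10 × 402 = 4020
  Cl–Cl: 1 × 238 = 238
  Σ(broken) = 5332 kJ
Bonds formed (products):
  C–C: 3 × 358 = 1074
  C–Cl: 1 × 323 = 323
  C–H: 9 × 402 = 3618
  H–Cl: 1 × 441 = 441
  Σ(formed) = 5456 kJ
ΔH = Σ(broken) − Σ(formed) = 5332 − 5456 = −124 kJ

ΔH ≈ −124 kJ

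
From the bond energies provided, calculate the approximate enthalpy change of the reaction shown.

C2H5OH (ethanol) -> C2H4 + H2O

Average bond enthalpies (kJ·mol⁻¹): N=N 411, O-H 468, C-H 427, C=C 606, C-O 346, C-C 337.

ΔH ≈ +36 kJ

Bonds broken (reactants):
  C-C: 1 × 337 = 337
  C-H: 5 × 427 = 2135
  C-O: 1 × 346 = 346
  O-H: 1 × 468 = 468
  Σ(broken) = 3286 kJ
Bonds formed (products):
  C-H: 4 × 427 = 1708
  C=C: 1 × 606 = 606
  O-H: 2 × 468 = 936
  Σ(formed) = 3250 kJ
ΔH = Σ(broken) − Σ(formed) = 3286 − 3250 = +36 kJ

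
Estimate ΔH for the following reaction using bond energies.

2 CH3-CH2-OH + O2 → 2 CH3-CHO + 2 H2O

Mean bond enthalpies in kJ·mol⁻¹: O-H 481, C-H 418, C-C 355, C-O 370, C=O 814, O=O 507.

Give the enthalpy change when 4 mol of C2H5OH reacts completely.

Bonds broken (reactants):
  C-C: 2 × 355 = 710
  C-H: 10 × 418 = 4180
  C-O: 2 × 370 = 740
  O-H: 2 × 481 = 962
  O=O: 1 × 507 = 507
  Σ(broken) = 7099 kJ
Bonds formed (products):
  C-C: 2 × 355 = 710
  C-H: 8 × 418 = 3344
  C=O: 2 × 814 = 1628
  O-H: 4 × 481 = 1924
  Σ(formed) = 7606 kJ
ΔH = Σ(broken) − Σ(formed) = 7099 − 7606 = −507 kJ
For 2× the reaction as written: 2 × (−507) = −1014 kJ

ΔH = −1014 kJ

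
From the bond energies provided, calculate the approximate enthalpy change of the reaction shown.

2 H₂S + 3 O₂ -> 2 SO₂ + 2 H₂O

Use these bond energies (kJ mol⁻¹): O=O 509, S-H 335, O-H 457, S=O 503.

ΔH ≈ −973 kJ

Bonds broken (reactants):
  O=O: 3 × 509 = 1527
  S-H: 4 × 335 = 1340
  Σ(broken) = 2867 kJ
Bonds formed (products):
  O-H: 4 × 457 = 1828
  S=O: 4 × 503 = 2012
  Σ(formed) = 3840 kJ
ΔH = Σ(broken) − Σ(formed) = 2867 − 3840 = −973 kJ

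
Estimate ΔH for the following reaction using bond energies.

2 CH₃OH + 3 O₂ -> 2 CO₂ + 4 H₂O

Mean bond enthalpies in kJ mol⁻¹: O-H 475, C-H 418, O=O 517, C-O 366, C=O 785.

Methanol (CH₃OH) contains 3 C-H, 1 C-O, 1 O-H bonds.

ΔH ≈ −1199 kJ

Bonds broken (reactants):
  C-H: 6 × 418 = 2508
  C-O: 2 × 366 = 732
  O-H: 2 × 475 = 950
  O=O: 3 × 517 = 1551
  Σ(broken) = 5741 kJ
Bonds formed (products):
  C=O: 4 × 785 = 3140
  O-H: 8 × 475 = 3800
  Σ(formed) = 6940 kJ
ΔH = Σ(broken) − Σ(formed) = 5741 − 6940 = −1199 kJ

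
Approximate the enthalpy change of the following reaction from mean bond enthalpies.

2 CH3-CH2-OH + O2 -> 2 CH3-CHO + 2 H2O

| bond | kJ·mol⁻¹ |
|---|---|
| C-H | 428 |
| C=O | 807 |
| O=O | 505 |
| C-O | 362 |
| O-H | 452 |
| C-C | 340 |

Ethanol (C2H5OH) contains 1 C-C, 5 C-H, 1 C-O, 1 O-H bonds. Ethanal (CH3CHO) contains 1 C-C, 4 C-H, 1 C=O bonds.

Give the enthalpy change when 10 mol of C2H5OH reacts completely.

ΔH = −2165 kJ

Bonds broken (reactants):
  C-C: 2 × 340 = 680
  C-H: 10 × 428 = 4280
  C-O: 2 × 362 = 724
  O-H: 2 × 452 = 904
  O=O: 1 × 505 = 505
  Σ(broken) = 7093 kJ
Bonds formed (products):
  C-C: 2 × 340 = 680
  C-H: 8 × 428 = 3424
  C=O: 2 × 807 = 1614
  O-H: 4 × 452 = 1808
  Σ(formed) = 7526 kJ
ΔH = Σ(broken) − Σ(formed) = 7093 − 7526 = −433 kJ
For 5× the reaction as written: 5 × (−433) = −2165 kJ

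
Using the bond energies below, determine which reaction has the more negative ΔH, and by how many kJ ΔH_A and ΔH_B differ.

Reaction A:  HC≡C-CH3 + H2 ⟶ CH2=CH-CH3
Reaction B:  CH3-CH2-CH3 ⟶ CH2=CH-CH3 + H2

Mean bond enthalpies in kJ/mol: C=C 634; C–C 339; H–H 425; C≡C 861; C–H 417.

Reaction A:
  Bonds broken (reactants):
    C≡C: 1 × 861 = 861
    C–C: 1 × 339 = 339
    C–H: 4 × 417 = 1668
    H–H: 1 × 425 = 425
    Σ(broken) = 3293 kJ
  Bonds formed (products):
    C–C: 1 × 339 = 339
    C–H: 6 × 417 = 2502
    C=C: 1 × 634 = 634
    Σ(formed) = 3475 kJ
  ΔH_A = 3293 − 3475 = −182 kJ
Reaction B:
  Bonds broken (reactants):
    C–C: 2 × 339 = 678
    C–H: 8 × 417 = 3336
    Σ(broken) = 4014 kJ
  Bonds formed (products):
    C–C: 1 × 339 = 339
    C–H: 6 × 417 = 2502
    C=C: 1 × 634 = 634
    H–H: 1 × 425 = 425
    Σ(formed) = 3900 kJ
  ΔH_B = 4014 − 3900 = +114 kJ
ΔH_A − ΔH_B = −296 kJ, so reaction A has the more negative ΔH; |ΔH_A − ΔH_B| = 296 kJ.

Reaction A, by 296 kJ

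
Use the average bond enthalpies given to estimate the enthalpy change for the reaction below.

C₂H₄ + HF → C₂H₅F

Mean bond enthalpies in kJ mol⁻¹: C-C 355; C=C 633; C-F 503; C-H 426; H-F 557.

Bonds broken (reactants):
  C-H: 4 × 426 = 1704
  C=C: 1 × 633 = 633
  H-F: 1 × 557 = 557
  Σ(broken) = 2894 kJ
Bonds formed (products):
  C-C: 1 × 355 = 355
  C-F: 1 × 503 = 503
  C-H: 5 × 426 = 2130
  Σ(formed) = 2988 kJ
ΔH = Σ(broken) − Σ(formed) = 2894 − 2988 = −94 kJ

ΔH ≈ −94 kJ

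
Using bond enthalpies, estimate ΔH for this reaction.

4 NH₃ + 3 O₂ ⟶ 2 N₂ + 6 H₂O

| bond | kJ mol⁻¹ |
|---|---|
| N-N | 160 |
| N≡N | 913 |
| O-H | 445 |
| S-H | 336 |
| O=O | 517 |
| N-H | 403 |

Bonds broken (reactants):
  N-H: 12 × 403 = 4836
  O=O: 3 × 517 = 1551
  Σ(broken) = 6387 kJ
Bonds formed (products):
  N≡N: 2 × 913 = 1826
  O-H: 12 × 445 = 5340
  Σ(formed) = 7166 kJ
ΔH = Σ(broken) − Σ(formed) = 6387 − 7166 = −779 kJ

ΔH ≈ −779 kJ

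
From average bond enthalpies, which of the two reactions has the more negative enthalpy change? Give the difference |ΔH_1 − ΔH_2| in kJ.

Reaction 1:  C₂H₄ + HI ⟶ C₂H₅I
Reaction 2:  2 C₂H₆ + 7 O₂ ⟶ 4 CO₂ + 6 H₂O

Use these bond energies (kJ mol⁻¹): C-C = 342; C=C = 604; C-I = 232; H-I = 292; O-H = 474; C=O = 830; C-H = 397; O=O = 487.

Reaction 1:
  Bonds broken (reactants):
    C-H: 4 × 397 = 1588
    C=C: 1 × 604 = 604
    H-I: 1 × 292 = 292
    Σ(broken) = 2484 kJ
  Bonds formed (products):
    C-C: 1 × 342 = 342
    C-H: 5 × 397 = 1985
    C-I: 1 × 232 = 232
    Σ(formed) = 2559 kJ
  ΔH_1 = 2484 − 2559 = −75 kJ
Reaction 2:
  Bonds broken (reactants):
    C-C: 2 × 342 = 684
    C-H: 12 × 397 = 4764
    O=O: 7 × 487 = 3409
    Σ(broken) = 8857 kJ
  Bonds formed (products):
    C=O: 8 × 830 = 6640
    O-H: 12 × 474 = 5688
    Σ(formed) = 12328 kJ
  ΔH_2 = 8857 − 12328 = −3471 kJ
ΔH_1 − ΔH_2 = +3396 kJ, so reaction 2 has the more negative ΔH; |ΔH_1 − ΔH_2| = 3396 kJ.

Reaction 2, by 3396 kJ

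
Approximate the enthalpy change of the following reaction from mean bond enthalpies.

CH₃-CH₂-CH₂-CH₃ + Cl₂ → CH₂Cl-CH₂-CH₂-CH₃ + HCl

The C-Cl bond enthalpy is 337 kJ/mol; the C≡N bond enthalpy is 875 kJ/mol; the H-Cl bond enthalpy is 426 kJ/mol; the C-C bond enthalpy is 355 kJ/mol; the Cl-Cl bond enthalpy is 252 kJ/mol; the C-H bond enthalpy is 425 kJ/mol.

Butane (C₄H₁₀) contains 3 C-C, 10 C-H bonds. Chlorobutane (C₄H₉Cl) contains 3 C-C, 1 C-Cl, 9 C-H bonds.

Bonds broken (reactants):
  C-C: 3 × 355 = 1065
  C-H: 10 × 425 = 4250
  Cl-Cl: 1 × 252 = 252
  Σ(broken) = 5567 kJ
Bonds formed (products):
  C-C: 3 × 355 = 1065
  C-Cl: 1 × 337 = 337
  C-H: 9 × 425 = 3825
  H-Cl: 1 × 426 = 426
  Σ(formed) = 5653 kJ
ΔH = Σ(broken) − Σ(formed) = 5567 − 5653 = −86 kJ

ΔH ≈ −86 kJ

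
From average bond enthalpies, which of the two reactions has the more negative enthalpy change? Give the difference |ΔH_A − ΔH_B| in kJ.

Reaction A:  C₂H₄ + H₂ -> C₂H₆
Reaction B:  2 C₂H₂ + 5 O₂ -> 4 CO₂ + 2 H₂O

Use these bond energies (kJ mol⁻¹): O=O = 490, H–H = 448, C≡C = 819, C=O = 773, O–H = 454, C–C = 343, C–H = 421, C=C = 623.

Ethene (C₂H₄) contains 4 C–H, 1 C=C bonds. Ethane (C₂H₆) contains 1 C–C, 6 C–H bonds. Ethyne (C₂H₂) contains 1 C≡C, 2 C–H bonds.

Reaction B, by 2114 kJ

Reaction A:
  Bonds broken (reactants):
    C–H: 4 × 421 = 1684
    C=C: 1 × 623 = 623
    H–H: 1 × 448 = 448
    Σ(broken) = 2755 kJ
  Bonds formed (products):
    C–C: 1 × 343 = 343
    C–H: 6 × 421 = 2526
    Σ(formed) = 2869 kJ
  ΔH_A = 2755 − 2869 = −114 kJ
Reaction B:
  Bonds broken (reactants):
    C≡C: 2 × 819 = 1638
    C–H: 4 × 421 = 1684
    O=O: 5 × 490 = 2450
    Σ(broken) = 5772 kJ
  Bonds formed (products):
    C=O: 8 × 773 = 6184
    O–H: 4 × 454 = 1816
    Σ(formed) = 8000 kJ
  ΔH_B = 5772 − 8000 = −2228 kJ
ΔH_A − ΔH_B = +2114 kJ, so reaction B has the more negative ΔH; |ΔH_A − ΔH_B| = 2114 kJ.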